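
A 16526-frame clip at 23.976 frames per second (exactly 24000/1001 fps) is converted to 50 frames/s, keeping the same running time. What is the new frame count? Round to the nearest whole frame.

Frames at target rate = 16526 × (50) / (24000/1001) = 8271263/240 ≈ 34463.596.
Nearest whole frame: 34464.

34464 frames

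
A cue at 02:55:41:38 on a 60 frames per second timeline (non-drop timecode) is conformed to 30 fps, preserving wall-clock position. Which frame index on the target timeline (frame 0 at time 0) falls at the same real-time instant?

frame 316249

Source frame index: (2×3600 + 55×60 + 41) × 60 + 38 = 632498.
Real time: 632498 / (60) = 316249/30 s.
Target frame: (316249/30) × (30) = 316249.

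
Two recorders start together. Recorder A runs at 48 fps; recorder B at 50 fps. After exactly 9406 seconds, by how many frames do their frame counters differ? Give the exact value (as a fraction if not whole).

A emits 48 × 9406 = 451488 frames; B emits 50 × 9406 = 470300.
Difference = 18812 frames; B is ahead of A.

18812 frames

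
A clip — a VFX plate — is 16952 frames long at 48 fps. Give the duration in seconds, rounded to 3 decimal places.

Running time = 16952 × 1/48 = 2119/6 s ≈ 353.167 s.

353.167 seconds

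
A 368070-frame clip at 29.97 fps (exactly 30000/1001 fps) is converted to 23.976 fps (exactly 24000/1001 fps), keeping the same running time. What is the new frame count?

294456 frames

Target frames = source frames × (target rate / source rate) = 368070 × (24000/1001)/(30000/1001) = 368070 × 4/5 = 294456.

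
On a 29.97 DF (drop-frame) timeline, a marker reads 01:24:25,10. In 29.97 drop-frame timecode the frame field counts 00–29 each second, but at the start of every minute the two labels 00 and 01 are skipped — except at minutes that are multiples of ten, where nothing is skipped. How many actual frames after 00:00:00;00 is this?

As if non-drop at 30 labels/s: (1 × 3600 + 24 × 60 + 25) × 30 + 10 = 151960.
Minute boundaries passed: 84; those not divisible by 10: 84 − 8 = 76; dropped labels = 2 × 76 = 152.
Actual frame index = 151960 − 152 = 151808.

151808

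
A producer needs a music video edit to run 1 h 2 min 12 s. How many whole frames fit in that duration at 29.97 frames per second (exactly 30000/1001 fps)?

1 h 2 min 12 s = 3732 s.
Frames = 3732 × 30000/1001 = 111960000/1001 ≈ 111848.1518.
Complete frames: 111848.

111848 frames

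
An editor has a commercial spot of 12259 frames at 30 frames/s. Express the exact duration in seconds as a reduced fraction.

12259/30 seconds

Running time = 12259 ÷ (30) = 12259 × 1/30 = 12259/30 s.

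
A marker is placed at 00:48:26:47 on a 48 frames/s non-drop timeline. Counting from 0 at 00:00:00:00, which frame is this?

Total seconds to the label: (0 × 3600 + 48 × 60 + 26) = 2906.
Frame index = 2906 × 48 + 47 = 139535.

139535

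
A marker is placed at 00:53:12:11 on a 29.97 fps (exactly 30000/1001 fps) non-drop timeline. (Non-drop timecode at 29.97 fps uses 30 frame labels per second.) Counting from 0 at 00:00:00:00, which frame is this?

frame 95771

Total seconds to the label: (0 × 3600 + 53 × 60 + 12) = 3192.
Frame index = 3192 × 30 + 11 = 95771.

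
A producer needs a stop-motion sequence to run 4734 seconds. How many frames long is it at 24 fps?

113616 frames

Frames = 4734 × 24 = 113616.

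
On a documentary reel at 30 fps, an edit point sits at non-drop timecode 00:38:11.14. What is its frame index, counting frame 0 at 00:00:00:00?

Total seconds to the label: (0 × 3600 + 38 × 60 + 11) = 2291.
Frame index = 2291 × 30 + 14 = 68744.

68744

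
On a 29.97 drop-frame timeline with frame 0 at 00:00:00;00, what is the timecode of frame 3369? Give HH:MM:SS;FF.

00:01:52;11

Each 10-minute DF block holds 10 × 60 × 30 − 9 × 2 = 17982 frames. 3369 ÷ 17982 → 0 full blocks, remainder 3369.
Within the partial block the first minute is 1800 frames and each further minute 1798, so 1 further minute boundary passed. Total skipped labels = 18 × 0 + 2 × 1 = 2.
Non-drop label index = 3369 + 2 = 3371; at 30 labels/s that is 00:01:52:11, i.e. DF 00:01:52;11.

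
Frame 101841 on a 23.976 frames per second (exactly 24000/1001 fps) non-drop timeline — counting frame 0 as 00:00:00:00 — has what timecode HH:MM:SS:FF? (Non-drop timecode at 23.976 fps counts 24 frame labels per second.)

101841 ÷ 24 = 4243 full seconds, remainder 9 frames.
4243 s = 1 h 10 min 43 s.
Timecode: 01:10:43:09.

01:10:43:09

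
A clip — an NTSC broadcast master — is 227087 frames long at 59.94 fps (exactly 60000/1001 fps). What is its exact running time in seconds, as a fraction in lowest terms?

227314087/60000 seconds

Running time = 227087 ÷ (60000/1001) = 227087 × 1001/60000 = 227314087/60000 s.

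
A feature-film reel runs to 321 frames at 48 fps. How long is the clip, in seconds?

6.6875 seconds

Running time = 321 / (48) = 6.6875 s.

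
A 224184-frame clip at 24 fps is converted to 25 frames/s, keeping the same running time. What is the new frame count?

233525 frames

Target frames = source frames × (target rate / source rate) = 224184 × (25)/(24) = 224184 × 25/24 = 233525.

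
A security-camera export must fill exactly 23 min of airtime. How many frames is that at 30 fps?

23 min = 1380 s.
Frames = 1380 × 30 = 41400.

41400 frames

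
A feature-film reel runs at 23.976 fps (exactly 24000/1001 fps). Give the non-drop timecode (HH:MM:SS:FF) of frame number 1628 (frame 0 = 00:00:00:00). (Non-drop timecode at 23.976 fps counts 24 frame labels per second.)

00:01:07:20

1628 ÷ 24 = 67 full seconds, remainder 20 frames.
67 s = 0 h 1 min 7 s.
Timecode: 00:01:07:20.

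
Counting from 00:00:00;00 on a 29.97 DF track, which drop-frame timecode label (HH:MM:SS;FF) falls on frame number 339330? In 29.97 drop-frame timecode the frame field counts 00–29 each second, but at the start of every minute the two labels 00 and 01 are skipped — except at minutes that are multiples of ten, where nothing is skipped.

Each 10-minute DF block holds 10 × 60 × 30 − 9 × 2 = 17982 frames. 339330 ÷ 17982 → 18 full blocks, remainder 15654.
Within the partial block the first minute is 1800 frames and each further minute 1798, so 8 further minute boundaries passed. Total skipped labels = 18 × 18 + 2 × 8 = 340.
Non-drop label index = 339330 + 340 = 339670; at 30 labels/s that is 03:08:42:10, i.e. DF 03:08:42;10.

03:08:42;10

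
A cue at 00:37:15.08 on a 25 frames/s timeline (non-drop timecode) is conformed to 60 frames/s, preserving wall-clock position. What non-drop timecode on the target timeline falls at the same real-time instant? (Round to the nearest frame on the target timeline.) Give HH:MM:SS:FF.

00:37:15:19

Source frame index: (0×3600 + 37×60 + 15) × 25 + 8 = 55883.
Real time: 55883 / (25) = 55883/25 s.
Target frame: (55883/25) × (60) = 670596/5 ≈ 134119.200 → 134119.
At 60 labels/s: frame 134119 → 00:37:15:19.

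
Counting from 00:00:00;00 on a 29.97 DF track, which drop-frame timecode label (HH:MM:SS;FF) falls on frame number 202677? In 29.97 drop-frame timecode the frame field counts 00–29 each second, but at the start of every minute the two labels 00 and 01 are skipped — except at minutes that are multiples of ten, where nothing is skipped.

Each 10-minute DF block holds 10 × 60 × 30 − 9 × 2 = 17982 frames. 202677 ÷ 17982 → 11 full blocks, remainder 4875.
Within the partial block the first minute is 1800 frames and each further minute 1798, so 2 further minute boundaries passed. Total skipped labels = 18 × 11 + 2 × 2 = 202.
Non-drop label index = 202677 + 202 = 202879; at 30 labels/s that is 01:52:42:19, i.e. DF 01:52:42;19.

01:52:42;19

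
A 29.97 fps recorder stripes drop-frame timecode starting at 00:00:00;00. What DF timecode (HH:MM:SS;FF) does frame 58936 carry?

00:32:46;14

Each 10-minute DF block holds 10 × 60 × 30 − 9 × 2 = 17982 frames. 58936 ÷ 17982 → 3 full blocks, remainder 4990.
Within the partial block the first minute is 1800 frames and each further minute 1798, so 2 further minute boundaries passed. Total skipped labels = 18 × 3 + 2 × 2 = 58.
Non-drop label index = 58936 + 58 = 58994; at 30 labels/s that is 00:32:46:14, i.e. DF 00:32:46;14.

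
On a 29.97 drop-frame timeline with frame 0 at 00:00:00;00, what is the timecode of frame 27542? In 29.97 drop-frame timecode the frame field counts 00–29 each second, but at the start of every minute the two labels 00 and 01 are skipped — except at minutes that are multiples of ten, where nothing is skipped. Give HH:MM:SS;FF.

00:15:19;00

Ten DF minutes hold 17982 frames, so frame 27542 lies in block 1 (frames 17982–35963) with 9560 frames into that block.
The block's first minute is 1800 frames and the rest 1798 each; 9560 frames reaches minute 5, so 1 × 18 + 5 × 2 = 28 labels have been skipped so far.
Adding those back, label number 27542 + 28 = 27570 at 30 labels/s is 919 s + 0 f = 0 h 15 min 19 s frame 0, i.e. 00:15:19;00.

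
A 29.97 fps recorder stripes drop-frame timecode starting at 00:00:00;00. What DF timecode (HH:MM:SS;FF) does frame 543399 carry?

05:02:11;13

Each 10-minute DF block holds 10 × 60 × 30 − 9 × 2 = 17982 frames. 543399 ÷ 17982 → 30 full blocks, remainder 3939.
Within the partial block the first minute is 1800 frames and each further minute 1798, so 2 further minute boundaries passed. Total skipped labels = 18 × 30 + 2 × 2 = 544.
Non-drop label index = 543399 + 544 = 543943; at 30 labels/s that is 05:02:11:13, i.e. DF 05:02:11;13.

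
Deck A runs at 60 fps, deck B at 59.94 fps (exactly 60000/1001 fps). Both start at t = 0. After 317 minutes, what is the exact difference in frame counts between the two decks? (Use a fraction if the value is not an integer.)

1141200/1001 frames

317 min = 19020 s.
A emits 60 × 19020 = 1141200 frames; B emits 60000/1001 × 19020 = 1141200000/1001.
Difference = 1141200/1001 frames (≈ 1140.0599); B is behind A.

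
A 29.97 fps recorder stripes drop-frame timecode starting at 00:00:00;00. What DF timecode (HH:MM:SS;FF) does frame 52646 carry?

00:29:16;20

Ten DF minutes hold 17982 frames, so frame 52646 lies in block 2 (frames 35964–53945) with 16682 frames into that block.
The block's first minute is 1800 frames and the rest 1798 each; 16682 frames reaches minute 9, so 2 × 18 + 9 × 2 = 54 labels have been skipped so far.
Adding those back, label number 52646 + 54 = 52700 at 30 labels/s is 1756 s + 20 f = 0 h 29 min 16 s frame 20, i.e. 00:29:16;20.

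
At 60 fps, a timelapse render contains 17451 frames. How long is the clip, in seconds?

290.85 seconds

Running time = 17451 / (60) = 290.85 s.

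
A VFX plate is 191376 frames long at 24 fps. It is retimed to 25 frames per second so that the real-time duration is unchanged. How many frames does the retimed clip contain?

199350 frames

Target frames = source frames × (target rate / source rate) = 191376 × (25)/(24) = 191376 × 25/24 = 199350.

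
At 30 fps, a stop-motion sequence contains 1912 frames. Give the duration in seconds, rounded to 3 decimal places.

Running time = 1912 × 1/30 = 956/15 s ≈ 63.733 s.

63.733 seconds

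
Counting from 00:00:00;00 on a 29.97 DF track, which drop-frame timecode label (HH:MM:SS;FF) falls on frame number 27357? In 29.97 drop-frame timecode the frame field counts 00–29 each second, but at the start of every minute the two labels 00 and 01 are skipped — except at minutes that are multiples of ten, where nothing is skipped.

Ten DF minutes hold 17982 frames, so frame 27357 lies in block 1 (frames 17982–35963) with 9375 frames into that block.
The block's first minute is 1800 frames and the rest 1798 each; 9375 frames reaches minute 5, so 1 × 18 + 5 × 2 = 28 labels have been skipped so far.
Adding those back, label number 27357 + 28 = 27385 at 30 labels/s is 912 s + 25 f = 0 h 15 min 12 s frame 25, i.e. 00:15:12;25.

00:15:12;25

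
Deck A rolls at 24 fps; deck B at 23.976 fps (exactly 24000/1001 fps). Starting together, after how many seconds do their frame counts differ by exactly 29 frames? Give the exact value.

29029/24 seconds

The gap grows by |24000/1001 − 24| = 24/1001 frames per second.
Time for a 29-frame gap: 29 ÷ (24/1001) = 29029/24 s.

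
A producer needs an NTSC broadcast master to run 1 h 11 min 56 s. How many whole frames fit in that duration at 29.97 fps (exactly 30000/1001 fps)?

129350 frames

1 h 11 min 56 s = 4316 s.
Frames = 4316 × 30000/1001 = 9960000/77 ≈ 129350.6494.
Complete frames: 129350.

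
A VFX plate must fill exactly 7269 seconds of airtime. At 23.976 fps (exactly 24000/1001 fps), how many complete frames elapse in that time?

Frames = 7269 × 24000/1001 = 174456000/1001 ≈ 174281.7183.
Complete frames: 174281.

174281 frames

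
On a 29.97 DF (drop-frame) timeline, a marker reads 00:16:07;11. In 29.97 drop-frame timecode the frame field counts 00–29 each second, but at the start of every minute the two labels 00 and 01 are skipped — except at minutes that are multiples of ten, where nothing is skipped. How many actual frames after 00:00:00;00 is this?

28991

Complete 10-minute blocks: 1, each 17982 frames → 17982.
Remaining 6 whole minutes in the current block: 1800 + 5 × 1798 = 10790 frames.
Within the current minute: 7 × 30 + 11 − 2 = 219 (labels ;00/;01 skipped at this minute). Total = 17982 + 10790 + 219 = 28991.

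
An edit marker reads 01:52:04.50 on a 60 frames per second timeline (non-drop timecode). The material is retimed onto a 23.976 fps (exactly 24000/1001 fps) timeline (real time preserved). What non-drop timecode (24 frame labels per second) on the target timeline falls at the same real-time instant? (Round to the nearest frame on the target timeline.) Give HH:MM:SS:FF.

01:51:58:03

Source frame index: (1×3600 + 52×60 + 4) × 60 + 50 = 403490.
Real time: 403490 / (60) = 40349/6 s.
Target frame: (40349/6) × (24000/1001) = 161396000/1001 ≈ 161234.765 → 161235.
At 24 labels/s: frame 161235 → 01:51:58:03.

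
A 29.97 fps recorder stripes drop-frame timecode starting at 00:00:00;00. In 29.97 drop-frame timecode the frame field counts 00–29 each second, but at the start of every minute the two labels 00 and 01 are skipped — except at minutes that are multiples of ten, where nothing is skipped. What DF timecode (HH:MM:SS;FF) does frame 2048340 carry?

18:59:06;12

Ten DF minutes hold 17982 frames, so frame 2048340 lies in block 113 (frames 2031966–2049947) with 16374 frames into that block.
The block's first minute is 1800 frames and the rest 1798 each; 16374 frames reaches minute 9, so 113 × 18 + 9 × 2 = 2052 labels have been skipped so far.
Adding those back, label number 2048340 + 2052 = 2050392 at 30 labels/s is 68346 s + 12 f = 18 h 59 min 6 s frame 12, i.e. 18:59:06;12.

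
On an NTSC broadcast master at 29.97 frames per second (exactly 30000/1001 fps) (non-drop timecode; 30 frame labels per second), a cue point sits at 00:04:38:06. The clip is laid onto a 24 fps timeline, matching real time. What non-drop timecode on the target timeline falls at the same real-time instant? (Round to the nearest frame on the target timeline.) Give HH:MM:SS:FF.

00:04:38:11

Source frame index: (0×3600 + 4×60 + 38) × 30 + 6 = 8346.
Real time: 8346 / (30000/1001) = 1392391/5000 s.
Target frame: (1392391/5000) × (24) = 4177173/625 ≈ 6683.477 → 6683.
At 24 labels/s: frame 6683 → 00:04:38:11.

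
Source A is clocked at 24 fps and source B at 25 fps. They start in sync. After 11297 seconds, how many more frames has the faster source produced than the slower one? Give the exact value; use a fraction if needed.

11297 frames

A emits 24 × 11297 = 271128 frames; B emits 25 × 11297 = 282425.
Difference = 11297 frames; B is ahead of A.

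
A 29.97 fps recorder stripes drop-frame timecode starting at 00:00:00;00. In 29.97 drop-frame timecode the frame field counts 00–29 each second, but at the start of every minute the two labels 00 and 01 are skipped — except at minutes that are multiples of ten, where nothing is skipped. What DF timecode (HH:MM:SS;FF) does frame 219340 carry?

Each 10-minute DF block holds 10 × 60 × 30 − 9 × 2 = 17982 frames. 219340 ÷ 17982 → 12 full blocks, remainder 3556.
Within the partial block the first minute is 1800 frames and each further minute 1798, so 1 further minute boundary passed. Total skipped labels = 18 × 12 + 2 × 1 = 218.
Non-drop label index = 219340 + 218 = 219558; at 30 labels/s that is 02:01:58:18, i.e. DF 02:01:58;18.

02:01:58;18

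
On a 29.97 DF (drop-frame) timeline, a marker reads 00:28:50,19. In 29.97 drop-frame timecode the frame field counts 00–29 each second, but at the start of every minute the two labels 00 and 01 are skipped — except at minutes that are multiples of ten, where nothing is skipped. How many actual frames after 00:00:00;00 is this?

51867

As if non-drop at 30 labels/s: (0 × 3600 + 28 × 60 + 50) × 30 + 19 = 51919.
Minute boundaries passed: 28; those not divisible by 10: 28 − 2 = 26; dropped labels = 2 × 26 = 52.
Actual frame index = 51919 − 52 = 51867.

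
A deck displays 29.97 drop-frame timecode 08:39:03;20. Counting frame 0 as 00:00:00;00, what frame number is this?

933374

Complete 10-minute blocks: 51, each 17982 frames → 917082.
Remaining 9 whole minutes in the current block: 1800 + 8 × 1798 = 16184 frames.
Within the current minute: 3 × 30 + 20 − 2 = 108 (labels ;00/;01 skipped at this minute). Total = 917082 + 16184 + 108 = 933374.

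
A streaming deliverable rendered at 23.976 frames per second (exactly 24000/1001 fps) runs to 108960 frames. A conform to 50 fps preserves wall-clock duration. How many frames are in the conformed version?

Target frames = source frames × (target rate / source rate) = 108960 × (50)/(24000/1001) = 108960 × 1001/480 = 227227.

227227 frames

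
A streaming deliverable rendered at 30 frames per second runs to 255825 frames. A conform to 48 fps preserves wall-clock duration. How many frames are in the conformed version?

Frames at target rate = 255825 × (48) / (30) = 409320.

409320 frames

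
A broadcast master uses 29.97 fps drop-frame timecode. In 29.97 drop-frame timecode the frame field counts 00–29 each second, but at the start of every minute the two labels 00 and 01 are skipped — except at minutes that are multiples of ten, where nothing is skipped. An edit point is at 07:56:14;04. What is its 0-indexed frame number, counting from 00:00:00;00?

Complete 10-minute blocks: 47, each 17982 frames → 845154.
Remaining 6 whole minutes in the current block: 1800 + 5 × 1798 = 10790 frames.
Within the current minute: 14 × 30 + 4 − 2 = 422 (labels ;00/;01 skipped at this minute). Total = 845154 + 10790 + 422 = 856366.

856366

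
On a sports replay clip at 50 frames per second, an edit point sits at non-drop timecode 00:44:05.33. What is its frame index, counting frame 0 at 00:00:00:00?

frame 132283

Total seconds to the label: (0 × 3600 + 44 × 60 + 5) = 2645.
Frame index = 2645 × 50 + 33 = 132283.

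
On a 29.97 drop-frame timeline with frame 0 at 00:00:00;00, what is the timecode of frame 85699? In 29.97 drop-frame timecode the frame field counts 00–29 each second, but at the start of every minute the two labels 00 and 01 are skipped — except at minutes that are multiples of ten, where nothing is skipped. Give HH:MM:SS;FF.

Ten DF minutes hold 17982 frames, so frame 85699 lies in block 4 (frames 71928–89909) with 13771 frames into that block.
The block's first minute is 1800 frames and the rest 1798 each; 13771 frames reaches minute 7, so 4 × 18 + 7 × 2 = 86 labels have been skipped so far.
Adding those back, label number 85699 + 86 = 85785 at 30 labels/s is 2859 s + 15 f = 0 h 47 min 39 s frame 15, i.e. 00:47:39;15.

00:47:39;15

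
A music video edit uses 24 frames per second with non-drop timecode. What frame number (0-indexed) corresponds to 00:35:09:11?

frame 50627

Total seconds to the label: (0 × 3600 + 35 × 60 + 9) = 2109.
Frame index = 2109 × 24 + 11 = 50627.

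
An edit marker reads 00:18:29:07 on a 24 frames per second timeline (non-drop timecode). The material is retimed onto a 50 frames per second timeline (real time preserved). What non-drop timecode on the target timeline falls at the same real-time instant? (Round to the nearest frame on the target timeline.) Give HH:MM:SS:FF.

Source frame index: (0×3600 + 18×60 + 29) × 24 + 7 = 26623.
Real time: 26623 / (24) = 26623/24 s.
Target frame: (26623/24) × (50) = 665575/12 ≈ 55464.583 → 55465.
At 50 labels/s: frame 55465 → 00:18:29:15.

00:18:29:15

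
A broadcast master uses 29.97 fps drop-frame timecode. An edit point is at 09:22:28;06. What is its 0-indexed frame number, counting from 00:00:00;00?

1011434

Complete 10-minute blocks: 56, each 17982 frames → 1006992.
Remaining 2 whole minutes in the current block: 1800 + 1 × 1798 = 3598 frames.
Within the current minute: 28 × 30 + 6 − 2 = 844 (labels ;00/;01 skipped at this minute). Total = 1006992 + 3598 + 844 = 1011434.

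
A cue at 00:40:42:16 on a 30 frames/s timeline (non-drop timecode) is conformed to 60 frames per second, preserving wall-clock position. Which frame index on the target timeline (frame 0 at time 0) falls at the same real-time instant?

Source frame index: (0×3600 + 40×60 + 42) × 30 + 16 = 73276.
Real time: 73276 / (30) = 36638/15 s.
Target frame: (36638/15) × (60) = 146552.

frame 146552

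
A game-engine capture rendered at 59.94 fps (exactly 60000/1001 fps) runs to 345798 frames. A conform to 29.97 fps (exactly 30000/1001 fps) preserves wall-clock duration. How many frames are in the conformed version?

Target frames = source frames × (target rate / source rate) = 345798 × (30000/1001)/(60000/1001) = 345798 × 1/2 = 172899.

172899 frames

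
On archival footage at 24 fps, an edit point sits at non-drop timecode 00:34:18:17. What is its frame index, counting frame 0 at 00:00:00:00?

frame 49409

Total seconds to the label: (0 × 3600 + 34 × 60 + 18) = 2058.
Frame index = 2058 × 24 + 17 = 49409.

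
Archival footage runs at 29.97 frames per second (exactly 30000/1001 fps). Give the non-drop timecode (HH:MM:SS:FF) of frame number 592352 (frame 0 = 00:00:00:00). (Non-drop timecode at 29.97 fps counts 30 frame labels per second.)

05:29:05:02

592352 ÷ 30 = 19745 full seconds, remainder 2 frames.
19745 s = 5 h 29 min 5 s.
Timecode: 05:29:05:02.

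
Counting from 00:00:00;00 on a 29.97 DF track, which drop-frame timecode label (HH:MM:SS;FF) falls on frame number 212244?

Ten DF minutes hold 17982 frames, so frame 212244 lies in block 11 (frames 197802–215783) with 14442 frames into that block.
The block's first minute is 1800 frames and the rest 1798 each; 14442 frames reaches minute 8, so 11 × 18 + 8 × 2 = 214 labels have been skipped so far.
Adding those back, label number 212244 + 214 = 212458 at 30 labels/s is 7081 s + 28 f = 1 h 58 min 1 s frame 28, i.e. 01:58:01;28.

01:58:01;28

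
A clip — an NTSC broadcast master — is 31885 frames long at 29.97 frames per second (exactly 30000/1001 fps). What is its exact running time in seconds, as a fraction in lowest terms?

6383377/6000 seconds

Running time = 31885 ÷ (30000/1001) = 31885 × 1001/30000 = 6383377/6000 s.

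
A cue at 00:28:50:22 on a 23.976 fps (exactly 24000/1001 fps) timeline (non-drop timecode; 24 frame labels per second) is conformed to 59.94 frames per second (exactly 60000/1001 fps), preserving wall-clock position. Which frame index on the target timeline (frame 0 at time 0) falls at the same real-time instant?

Source frame index: (0×3600 + 28×60 + 50) × 24 + 22 = 41542.
Real time: 41542 / (24000/1001) = 20791771/12000 s.
Target frame: (20791771/12000) × (60000/1001) = 103855.

frame 103855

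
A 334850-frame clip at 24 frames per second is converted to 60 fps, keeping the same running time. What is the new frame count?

Frames at target rate = 334850 × (60) / (24) = 837125.

837125 frames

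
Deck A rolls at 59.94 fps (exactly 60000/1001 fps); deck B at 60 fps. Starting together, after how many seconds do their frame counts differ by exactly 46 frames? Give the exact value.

The gap grows by |60 − 60000/1001| = 60/1001 frames per second.
Time for a 46-frame gap: 46 ÷ (60/1001) = 23023/30 s.

23023/30 seconds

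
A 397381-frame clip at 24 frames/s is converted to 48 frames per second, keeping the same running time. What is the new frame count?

Target frames = source frames × (target rate / source rate) = 397381 × (48)/(24) = 397381 × 2 = 794762.

794762 frames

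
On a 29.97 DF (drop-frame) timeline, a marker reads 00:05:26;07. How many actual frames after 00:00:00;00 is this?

Complete 10-minute blocks: 0, each 17982 frames → 0.
Remaining 5 whole minutes in the current block: 1800 + 4 × 1798 = 8992 frames.
Within the current minute: 26 × 30 + 7 − 2 = 785 (labels ;00/;01 skipped at this minute). Total = 0 + 8992 + 785 = 9777.

9777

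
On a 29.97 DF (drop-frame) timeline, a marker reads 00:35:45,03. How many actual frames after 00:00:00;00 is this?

64289

As if non-drop at 30 labels/s: (0 × 3600 + 35 × 60 + 45) × 30 + 3 = 64353.
Minute boundaries passed: 35; those not divisible by 10: 35 − 3 = 32; dropped labels = 2 × 32 = 64.
Actual frame index = 64353 − 64 = 64289.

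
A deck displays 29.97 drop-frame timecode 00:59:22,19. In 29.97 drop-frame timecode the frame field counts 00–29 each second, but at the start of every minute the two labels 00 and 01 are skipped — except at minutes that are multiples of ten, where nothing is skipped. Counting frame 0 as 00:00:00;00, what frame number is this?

Complete 10-minute blocks: 5, each 17982 frames → 89910.
Remaining 9 whole minutes in the current block: 1800 + 8 × 1798 = 16184 frames.
Within the current minute: 22 × 30 + 19 − 2 = 677 (labels ;00/;01 skipped at this minute). Total = 89910 + 16184 + 677 = 106771.

106771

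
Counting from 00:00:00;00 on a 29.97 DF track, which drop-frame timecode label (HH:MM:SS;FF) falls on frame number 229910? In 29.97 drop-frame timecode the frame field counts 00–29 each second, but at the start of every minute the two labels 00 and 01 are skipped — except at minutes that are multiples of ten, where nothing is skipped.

Each 10-minute DF block holds 10 × 60 × 30 − 9 × 2 = 17982 frames. 229910 ÷ 17982 → 12 full blocks, remainder 14126.
Within the partial block the first minute is 1800 frames and each further minute 1798, so 7 further minute boundaries passed. Total skipped labels = 18 × 12 + 2 × 7 = 230.
Non-drop label index = 229910 + 230 = 230140; at 30 labels/s that is 02:07:51:10, i.e. DF 02:07:51;10.

02:07:51;10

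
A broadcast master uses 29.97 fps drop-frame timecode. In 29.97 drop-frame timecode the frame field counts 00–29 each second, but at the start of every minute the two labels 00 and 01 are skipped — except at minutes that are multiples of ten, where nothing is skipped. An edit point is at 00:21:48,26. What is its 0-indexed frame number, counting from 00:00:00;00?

Complete 10-minute blocks: 2, each 17982 frames → 35964.
Remaining 1 whole minute in the current block: 1800 + 0 × 1798 = 1800 frames.
Within the current minute: 48 × 30 + 26 − 2 = 1464 (labels ;00/;01 skipped at this minute). Total = 35964 + 1800 + 1464 = 39228.

39228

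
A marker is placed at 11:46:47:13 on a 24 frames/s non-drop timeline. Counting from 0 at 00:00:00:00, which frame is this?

frame 1017781

Total seconds to the label: (11 × 3600 + 46 × 60 + 47) = 42407.
Frame index = 42407 × 24 + 13 = 1017781.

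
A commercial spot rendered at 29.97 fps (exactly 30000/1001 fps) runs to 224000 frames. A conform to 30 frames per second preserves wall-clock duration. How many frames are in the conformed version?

Target frames = source frames × (target rate / source rate) = 224000 × (30)/(30000/1001) = 224000 × 1001/1000 = 224224.

224224 frames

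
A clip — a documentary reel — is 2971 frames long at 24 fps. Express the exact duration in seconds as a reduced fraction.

Running time = 2971 ÷ (24) = 2971 × 1/24 = 2971/24 s.

2971/24 seconds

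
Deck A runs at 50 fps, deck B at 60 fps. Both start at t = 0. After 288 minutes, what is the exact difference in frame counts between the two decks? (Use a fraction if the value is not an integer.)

172800 frames

288 min = 17280 s.
A emits 50 × 17280 = 864000 frames; B emits 60 × 17280 = 1036800.
Difference = 172800 frames; B is ahead of A.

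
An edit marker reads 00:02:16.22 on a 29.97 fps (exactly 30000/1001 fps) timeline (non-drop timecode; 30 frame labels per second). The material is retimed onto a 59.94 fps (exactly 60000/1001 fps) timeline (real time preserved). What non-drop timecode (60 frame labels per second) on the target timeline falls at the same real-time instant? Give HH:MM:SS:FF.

00:02:16:44

Source frame index: (0×3600 + 2×60 + 16) × 30 + 22 = 4102.
Real time: 4102 / (30000/1001) = 2053051/15000 s.
Target frame: (2053051/15000) × (60000/1001) = 8204.
At 60 labels/s: frame 8204 → 00:02:16:44.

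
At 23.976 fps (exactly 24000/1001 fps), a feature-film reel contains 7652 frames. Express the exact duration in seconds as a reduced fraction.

1914913/6000 seconds

Running time = 7652 ÷ (24000/1001) = 7652 × 1001/24000 = 1914913/6000 s.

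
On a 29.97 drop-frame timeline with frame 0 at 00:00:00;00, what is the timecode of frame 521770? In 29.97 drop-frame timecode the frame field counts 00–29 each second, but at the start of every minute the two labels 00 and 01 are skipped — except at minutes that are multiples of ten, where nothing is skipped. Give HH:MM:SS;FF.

Ten DF minutes hold 17982 frames, so frame 521770 lies in block 29 (frames 521478–539459) with 292 frames into that block.
The block's first minute is 1800 frames and the rest 1798 each; 292 frames reaches minute 0, so 29 × 18 + 0 × 2 = 522 labels have been skipped so far.
Adding those back, label number 521770 + 522 = 522292 at 30 labels/s is 17409 s + 22 f = 4 h 50 min 9 s frame 22, i.e. 04:50:09;22.

04:50:09;22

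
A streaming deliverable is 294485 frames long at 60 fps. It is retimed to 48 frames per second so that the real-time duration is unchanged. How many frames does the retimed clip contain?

Target frames = source frames × (target rate / source rate) = 294485 × (48)/(60) = 294485 × 4/5 = 235588.

235588 frames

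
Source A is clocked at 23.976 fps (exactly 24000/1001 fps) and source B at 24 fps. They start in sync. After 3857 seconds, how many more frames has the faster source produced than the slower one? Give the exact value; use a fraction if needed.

A emits 24000/1001 × 3857 = 13224000/143 frames; B emits 24 × 3857 = 92568.
Difference = 13224/143 frames (≈ 92.4755); B is ahead of A.

13224/143 frames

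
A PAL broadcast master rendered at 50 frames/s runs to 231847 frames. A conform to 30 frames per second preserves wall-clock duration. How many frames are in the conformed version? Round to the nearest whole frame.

139108 frames

Frames at target rate = 231847 × (30) / (50) = 695541/5 ≈ 139108.200.
Nearest whole frame: 139108.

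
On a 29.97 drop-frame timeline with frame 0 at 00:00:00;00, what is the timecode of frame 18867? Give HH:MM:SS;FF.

00:10:29;15

Ten DF minutes hold 17982 frames, so frame 18867 lies in block 1 (frames 17982–35963) with 885 frames into that block.
The block's first minute is 1800 frames and the rest 1798 each; 885 frames reaches minute 0, so 1 × 18 + 0 × 2 = 18 labels have been skipped so far.
Adding those back, label number 18867 + 18 = 18885 at 30 labels/s is 629 s + 15 f = 0 h 10 min 29 s frame 15, i.e. 00:10:29;15.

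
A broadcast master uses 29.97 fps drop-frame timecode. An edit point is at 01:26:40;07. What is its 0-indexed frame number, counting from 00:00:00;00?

As if non-drop at 30 labels/s: (1 × 3600 + 26 × 60 + 40) × 30 + 7 = 156007.
Minute boundaries passed: 86; those not divisible by 10: 86 − 8 = 78; dropped labels = 2 × 78 = 156.
Actual frame index = 156007 − 156 = 155851.

155851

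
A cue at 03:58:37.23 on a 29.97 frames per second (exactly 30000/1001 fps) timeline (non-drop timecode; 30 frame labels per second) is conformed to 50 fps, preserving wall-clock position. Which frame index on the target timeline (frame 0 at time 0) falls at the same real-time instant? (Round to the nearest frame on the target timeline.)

Source frame index: (3×3600 + 58×60 + 37) × 30 + 23 = 429533.
Real time: 429533 / (30000/1001) = 429962533/30000 s.
Target frame: (429962533/30000) × (50) = 429962533/600 ≈ 716604.222 → 716604.

frame 716604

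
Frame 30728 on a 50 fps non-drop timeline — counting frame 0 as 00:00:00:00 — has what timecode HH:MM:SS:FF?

30728 ÷ 50 = 614 full seconds, remainder 28 frames.
614 s = 0 h 10 min 14 s.
Timecode: 00:10:14:28.

00:10:14:28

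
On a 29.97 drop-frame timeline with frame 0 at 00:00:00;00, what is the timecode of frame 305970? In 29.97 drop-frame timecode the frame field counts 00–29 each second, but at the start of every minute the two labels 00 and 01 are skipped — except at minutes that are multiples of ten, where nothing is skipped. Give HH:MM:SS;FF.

Ten DF minutes hold 17982 frames, so frame 305970 lies in block 17 (frames 305694–323675) with 276 frames into that block.
The block's first minute is 1800 frames and the rest 1798 each; 276 frames reaches minute 0, so 17 × 18 + 0 × 2 = 306 labels have been skipped so far.
Adding those back, label number 305970 + 306 = 306276 at 30 labels/s is 10209 s + 6 f = 2 h 50 min 9 s frame 6, i.e. 02:50:09;06.

02:50:09;06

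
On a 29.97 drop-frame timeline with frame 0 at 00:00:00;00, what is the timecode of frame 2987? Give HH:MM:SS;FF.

Each 10-minute DF block holds 10 × 60 × 30 − 9 × 2 = 17982 frames. 2987 ÷ 17982 → 0 full blocks, remainder 2987.
Within the partial block the first minute is 1800 frames and each further minute 1798, so 1 further minute boundary passed. Total skipped labels = 18 × 0 + 2 × 1 = 2.
Non-drop label index = 2987 + 2 = 2989; at 30 labels/s that is 00:01:39:19, i.e. DF 00:01:39;19.

00:01:39;19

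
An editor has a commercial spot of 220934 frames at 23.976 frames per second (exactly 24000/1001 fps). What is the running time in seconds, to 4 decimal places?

9214.7889 seconds

Running time = 220934 × 1001/24000 = 110577467/12000 s ≈ 9214.7889 s.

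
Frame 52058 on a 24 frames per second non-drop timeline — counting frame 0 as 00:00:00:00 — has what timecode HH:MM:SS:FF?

52058 ÷ 24 = 2169 full seconds, remainder 2 frames.
2169 s = 0 h 36 min 9 s.
Timecode: 00:36:09:02.

00:36:09:02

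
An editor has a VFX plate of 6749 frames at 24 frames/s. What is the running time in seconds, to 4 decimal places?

Running time = 6749 × 1/24 = 6749/24 s ≈ 281.2083 s.

281.2083 seconds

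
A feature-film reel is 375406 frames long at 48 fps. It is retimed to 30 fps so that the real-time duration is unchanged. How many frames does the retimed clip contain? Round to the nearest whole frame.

Frames at target rate = 375406 × (30) / (48) = 938515/4 ≈ 234628.750.
Nearest whole frame: 234629.

234629 frames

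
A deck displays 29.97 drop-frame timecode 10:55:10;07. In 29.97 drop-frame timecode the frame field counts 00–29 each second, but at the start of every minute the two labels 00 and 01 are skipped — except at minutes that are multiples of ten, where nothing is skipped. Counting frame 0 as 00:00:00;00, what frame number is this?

Complete 10-minute blocks: 65, each 17982 frames → 1168830.
Remaining 5 whole minutes in the current block: 1800 + 4 × 1798 = 8992 frames.
Within the current minute: 10 × 30 + 7 − 2 = 305 (labels ;00/;01 skipped at this minute). Total = 1168830 + 8992 + 305 = 1178127.

1178127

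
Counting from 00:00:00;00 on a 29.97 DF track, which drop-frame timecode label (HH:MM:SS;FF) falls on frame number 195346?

01:48:38;02

Each 10-minute DF block holds 10 × 60 × 30 − 9 × 2 = 17982 frames. 195346 ÷ 17982 → 10 full blocks, remainder 15526.
Within the partial block the first minute is 1800 frames and each further minute 1798, so 8 further minute boundaries passed. Total skipped labels = 18 × 10 + 2 × 8 = 196.
Non-drop label index = 195346 + 196 = 195542; at 30 labels/s that is 01:48:38:02, i.e. DF 01:48:38;02.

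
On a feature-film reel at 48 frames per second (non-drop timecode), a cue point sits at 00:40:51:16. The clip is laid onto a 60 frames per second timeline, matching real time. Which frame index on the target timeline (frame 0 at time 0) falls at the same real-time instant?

Source frame index: (0×3600 + 40×60 + 51) × 48 + 16 = 117664.
Real time: 117664 / (48) = 7354/3 s.
Target frame: (7354/3) × (60) = 147080.

frame 147080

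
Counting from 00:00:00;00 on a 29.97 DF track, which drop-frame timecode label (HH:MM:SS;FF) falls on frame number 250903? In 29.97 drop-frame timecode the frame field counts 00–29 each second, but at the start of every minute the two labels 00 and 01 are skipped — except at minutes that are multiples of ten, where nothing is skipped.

Each 10-minute DF block holds 10 × 60 × 30 − 9 × 2 = 17982 frames. 250903 ÷ 17982 → 13 full blocks, remainder 17137.
Within the partial block the first minute is 1800 frames and each further minute 1798, so 9 further minute boundaries passed. Total skipped labels = 18 × 13 + 2 × 9 = 252.
Non-drop label index = 250903 + 252 = 251155; at 30 labels/s that is 02:19:31:25, i.e. DF 02:19:31;25.

02:19:31;25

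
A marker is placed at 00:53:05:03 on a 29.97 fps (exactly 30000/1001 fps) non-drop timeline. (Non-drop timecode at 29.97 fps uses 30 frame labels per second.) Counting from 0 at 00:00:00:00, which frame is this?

frame 95553

Total seconds to the label: (0 × 3600 + 53 × 60 + 5) = 3185.
Frame index = 3185 × 30 + 3 = 95553.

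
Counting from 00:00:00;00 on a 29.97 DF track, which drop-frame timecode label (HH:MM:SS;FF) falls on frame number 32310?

Each 10-minute DF block holds 10 × 60 × 30 − 9 × 2 = 17982 frames. 32310 ÷ 17982 → 1 full block, remainder 14328.
Within the partial block the first minute is 1800 frames and each further minute 1798, so 7 further minute boundaries passed. Total skipped labels = 18 × 1 + 2 × 7 = 32.
Non-drop label index = 32310 + 32 = 32342; at 30 labels/s that is 00:17:58:02, i.e. DF 00:17:58;02.

00:17:58;02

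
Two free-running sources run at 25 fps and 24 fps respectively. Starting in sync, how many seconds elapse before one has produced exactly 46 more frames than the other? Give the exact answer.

46 seconds

The gap grows by |24 − 25| = 1 frame per second.
Time for a 46-frame gap: 46 ÷ (1) = 46 s.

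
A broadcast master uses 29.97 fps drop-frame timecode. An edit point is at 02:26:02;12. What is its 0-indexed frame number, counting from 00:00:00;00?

262608

Complete 10-minute blocks: 14, each 17982 frames → 251748.
Remaining 6 whole minutes in the current block: 1800 + 5 × 1798 = 10790 frames.
Within the current minute: 2 × 30 + 12 − 2 = 70 (labels ;00/;01 skipped at this minute). Total = 251748 + 10790 + 70 = 262608.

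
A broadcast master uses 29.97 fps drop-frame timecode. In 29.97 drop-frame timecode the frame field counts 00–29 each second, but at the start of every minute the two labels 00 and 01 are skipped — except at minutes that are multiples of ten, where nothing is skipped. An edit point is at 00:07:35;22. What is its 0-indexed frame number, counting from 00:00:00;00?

13658

As if non-drop at 30 labels/s: (0 × 3600 + 7 × 60 + 35) × 30 + 22 = 13672.
Minute boundaries passed: 7; those not divisible by 10: 7 − 0 = 7; dropped labels = 2 × 7 = 14.
Actual frame index = 13672 − 14 = 13658.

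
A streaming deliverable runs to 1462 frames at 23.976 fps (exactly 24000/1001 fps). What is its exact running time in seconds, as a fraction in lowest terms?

731731/12000 seconds

Running time = 1462 ÷ (24000/1001) = 1462 × 1001/24000 = 731731/12000 s.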